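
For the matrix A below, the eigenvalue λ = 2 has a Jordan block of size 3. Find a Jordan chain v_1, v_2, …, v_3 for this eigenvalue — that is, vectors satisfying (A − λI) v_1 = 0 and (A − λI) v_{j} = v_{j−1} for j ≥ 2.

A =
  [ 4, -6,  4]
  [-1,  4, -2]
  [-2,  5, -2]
A Jordan chain for λ = 2 of length 3:
v_1 = (2, 0, -1)ᵀ
v_2 = (2, -1, -2)ᵀ
v_3 = (1, 0, 0)ᵀ

Let N = A − (2)·I. We want v_3 with N^3 v_3 = 0 but N^2 v_3 ≠ 0; then v_{j-1} := N · v_j for j = 3, …, 2.

Pick v_3 = (1, 0, 0)ᵀ.
Then v_2 = N · v_3 = (2, -1, -2)ᵀ.
Then v_1 = N · v_2 = (2, 0, -1)ᵀ.

Sanity check: (A − (2)·I) v_1 = (0, 0, 0)ᵀ = 0. ✓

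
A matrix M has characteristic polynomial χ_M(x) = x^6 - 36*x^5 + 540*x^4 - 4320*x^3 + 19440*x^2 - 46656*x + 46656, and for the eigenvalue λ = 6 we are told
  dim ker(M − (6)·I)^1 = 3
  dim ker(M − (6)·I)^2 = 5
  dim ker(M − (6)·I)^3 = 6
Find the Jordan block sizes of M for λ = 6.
Block sizes for λ = 6: [3, 2, 1]

From the dimensions of kernels of powers, the number of Jordan blocks of size at least j is d_j − d_{j−1} where d_j = dim ker(N^j) (with d_0 = 0). Computing the differences gives [3, 2, 1].
The number of blocks of size exactly k is (#blocks of size ≥ k) − (#blocks of size ≥ k + 1), so the partition is: 1 block(s) of size 1, 1 block(s) of size 2, 1 block(s) of size 3.
In nonincreasing order the block sizes are [3, 2, 1].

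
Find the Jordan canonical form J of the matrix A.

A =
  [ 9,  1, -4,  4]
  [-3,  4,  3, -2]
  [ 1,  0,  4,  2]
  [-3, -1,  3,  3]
J_3(5) ⊕ J_1(5)

The characteristic polynomial is
  det(x·I − A) = x^4 - 20*x^3 + 150*x^2 - 500*x + 625 = (x - 5)^4

Eigenvalues and multiplicities (the geometric multiplicity of λ is n − rank(A − λI), which equals the number of Jordan blocks for λ):
  λ = 5: algebraic multiplicity = 4, geometric multiplicity = 2

Determining the block sizes for each eigenvalue:
  λ = 5: with am = 4 and gm = 2, the partition is not yet determined (e.g. several partitions of 4 into 2 parts exist). Let N = A − (5)·I. Computing rank(N^1) = 2, rank(N^2) = 1, rank(N^3) = 0; the number of blocks of size ≥ j is rank(N^{j−1}) − rank(N^j), giving [2, 1, 1]. So we have 1 block(s) of size 3, 1 block(s) of size 1 → block sizes [3, 1]

Assembling the blocks gives a Jordan form
J =
  [5, 1, 0, 0]
  [0, 5, 1, 0]
  [0, 0, 5, 0]
  [0, 0, 0, 5]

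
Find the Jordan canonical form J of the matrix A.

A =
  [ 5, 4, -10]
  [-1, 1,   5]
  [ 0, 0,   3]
J_2(3) ⊕ J_1(3)

The characteristic polynomial is
  det(x·I − A) = x^3 - 9*x^2 + 27*x - 27 = (x - 3)^3

Eigenvalues and multiplicities (the geometric multiplicity of λ is n − rank(A − λI), which equals the number of Jordan blocks for λ):
  λ = 3: algebraic multiplicity = 3, geometric multiplicity = 2

Determining the block sizes for each eigenvalue:
  λ = 3: 2 blocks summing to 3 forces exactly one block of size 2 and the rest size 1 → block sizes [2, 1]

Assembling the blocks gives a Jordan form
J =
  [3, 1, 0]
  [0, 3, 0]
  [0, 0, 3]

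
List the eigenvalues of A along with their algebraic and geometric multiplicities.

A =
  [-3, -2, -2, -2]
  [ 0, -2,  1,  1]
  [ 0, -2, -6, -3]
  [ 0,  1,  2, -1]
λ = -3: alg = 4, geom = 2

Step 1 — factor the characteristic polynomial to read off the algebraic multiplicities:
  χ_A(x) = (x + 3)^4

Step 2 — compute geometric multiplicities via the rank-nullity identity g(λ) = n − rank(A − λI):
  rank(A − (-3)·I) = 2, so dim ker(A − (-3)·I) = n − 2 = 2

Summary:
  λ = -3: algebraic multiplicity = 4, geometric multiplicity = 2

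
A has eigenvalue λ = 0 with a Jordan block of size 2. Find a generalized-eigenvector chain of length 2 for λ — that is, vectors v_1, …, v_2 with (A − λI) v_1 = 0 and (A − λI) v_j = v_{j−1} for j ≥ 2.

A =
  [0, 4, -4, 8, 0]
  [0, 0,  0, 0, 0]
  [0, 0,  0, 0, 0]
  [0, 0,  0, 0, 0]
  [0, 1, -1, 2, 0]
A Jordan chain for λ = 0 of length 2:
v_1 = (4, 0, 0, 0, 1)ᵀ
v_2 = (0, 1, 0, 0, 0)ᵀ

Let N = A − (0)·I. We want v_2 with N^2 v_2 = 0 but N^1 v_2 ≠ 0; then v_{j-1} := N · v_j for j = 2, …, 2.

Pick v_2 = (0, 1, 0, 0, 0)ᵀ.
Then v_1 = N · v_2 = (4, 0, 0, 0, 1)ᵀ.

Sanity check: (A − (0)·I) v_1 = (0, 0, 0, 0, 0)ᵀ = 0. ✓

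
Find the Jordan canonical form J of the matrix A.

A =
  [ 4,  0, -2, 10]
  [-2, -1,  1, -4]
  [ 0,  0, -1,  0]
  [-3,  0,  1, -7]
J_1(-2) ⊕ J_2(-1) ⊕ J_1(-1)

The characteristic polynomial is
  det(x·I − A) = x^4 + 5*x^3 + 9*x^2 + 7*x + 2 = (x + 1)^3*(x + 2)

Eigenvalues and multiplicities (the geometric multiplicity of λ is n − rank(A − λI), which equals the number of Jordan blocks for λ):
  λ = -2: algebraic multiplicity = 1, geometric multiplicity = 1
  λ = -1: algebraic multiplicity = 3, geometric multiplicity = 2

Determining the block sizes for each eigenvalue:
  λ = -2: one block (gm = 1), so the single block has size am = 1 → block sizes [1]
  λ = -1: 2 blocks summing to 3 forces exactly one block of size 2 and the rest size 1 → block sizes [2, 1]

Assembling the blocks gives a Jordan form
J =
  [-2,  0,  0,  0]
  [ 0, -1,  1,  0]
  [ 0,  0, -1,  0]
  [ 0,  0,  0, -1]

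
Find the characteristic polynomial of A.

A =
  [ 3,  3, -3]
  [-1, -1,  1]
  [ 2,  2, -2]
x^3

Expanding det(x·I − A) (e.g. by cofactor expansion or by noting that A is similar to its Jordan form J, which has the same characteristic polynomial as A) gives
  χ_A(x) = x^3
which factors as x^3. The eigenvalues (with algebraic multiplicities) are λ = 0 with multiplicity 3.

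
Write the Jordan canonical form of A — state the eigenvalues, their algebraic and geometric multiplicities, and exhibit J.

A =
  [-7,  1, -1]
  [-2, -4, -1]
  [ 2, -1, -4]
J_2(-5) ⊕ J_1(-5)

The characteristic polynomial is
  det(x·I − A) = x^3 + 15*x^2 + 75*x + 125 = (x + 5)^3

Eigenvalues and multiplicities (the geometric multiplicity of λ is n − rank(A − λI), which equals the number of Jordan blocks for λ):
  λ = -5: algebraic multiplicity = 3, geometric multiplicity = 2

Determining the block sizes for each eigenvalue:
  λ = -5: 2 blocks summing to 3 forces exactly one block of size 2 and the rest size 1 → block sizes [2, 1]

Assembling the blocks gives a Jordan form
J =
  [-5,  1,  0]
  [ 0, -5,  0]
  [ 0,  0, -5]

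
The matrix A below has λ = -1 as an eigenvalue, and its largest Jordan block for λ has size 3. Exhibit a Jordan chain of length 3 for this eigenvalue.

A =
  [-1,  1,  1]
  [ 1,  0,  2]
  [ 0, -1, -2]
A Jordan chain for λ = -1 of length 3:
v_1 = (1, 1, -1)ᵀ
v_2 = (0, 1, 0)ᵀ
v_3 = (1, 0, 0)ᵀ

Let N = A − (-1)·I. We want v_3 with N^3 v_3 = 0 but N^2 v_3 ≠ 0; then v_{j-1} := N · v_j for j = 3, …, 2.

Pick v_3 = (1, 0, 0)ᵀ.
Then v_2 = N · v_3 = (0, 1, 0)ᵀ.
Then v_1 = N · v_2 = (1, 1, -1)ᵀ.

Sanity check: (A − (-1)·I) v_1 = (0, 0, 0)ᵀ = 0. ✓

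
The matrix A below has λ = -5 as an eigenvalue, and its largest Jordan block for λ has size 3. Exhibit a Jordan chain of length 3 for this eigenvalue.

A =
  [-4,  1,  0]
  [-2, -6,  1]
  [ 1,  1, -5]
A Jordan chain for λ = -5 of length 3:
v_1 = (-1, 1, -1)ᵀ
v_2 = (1, -2, 1)ᵀ
v_3 = (1, 0, 0)ᵀ

Let N = A − (-5)·I. We want v_3 with N^3 v_3 = 0 but N^2 v_3 ≠ 0; then v_{j-1} := N · v_j for j = 3, …, 2.

Pick v_3 = (1, 0, 0)ᵀ.
Then v_2 = N · v_3 = (1, -2, 1)ᵀ.
Then v_1 = N · v_2 = (-1, 1, -1)ᵀ.

Sanity check: (A − (-5)·I) v_1 = (0, 0, 0)ᵀ = 0. ✓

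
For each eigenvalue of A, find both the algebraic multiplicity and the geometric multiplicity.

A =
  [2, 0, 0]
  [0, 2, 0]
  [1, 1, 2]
λ = 2: alg = 3, geom = 2

Step 1 — factor the characteristic polynomial to read off the algebraic multiplicities:
  χ_A(x) = (x - 2)^3

Step 2 — compute geometric multiplicities via the rank-nullity identity g(λ) = n − rank(A − λI):
  rank(A − (2)·I) = 1, so dim ker(A − (2)·I) = n − 1 = 2

Summary:
  λ = 2: algebraic multiplicity = 3, geometric multiplicity = 2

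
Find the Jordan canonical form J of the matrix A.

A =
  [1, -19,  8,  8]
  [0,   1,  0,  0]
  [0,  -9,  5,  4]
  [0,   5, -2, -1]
J_2(1) ⊕ J_1(1) ⊕ J_1(3)

The characteristic polynomial is
  det(x·I − A) = x^4 - 6*x^3 + 12*x^2 - 10*x + 3 = (x - 3)*(x - 1)^3

Eigenvalues and multiplicities (the geometric multiplicity of λ is n − rank(A − λI), which equals the number of Jordan blocks for λ):
  λ = 1: algebraic multiplicity = 3, geometric multiplicity = 2
  λ = 3: algebraic multiplicity = 1, geometric multiplicity = 1

Determining the block sizes for each eigenvalue:
  λ = 1: 2 blocks summing to 3 forces exactly one block of size 2 and the rest size 1 → block sizes [2, 1]
  λ = 3: one block (gm = 1), so the single block has size am = 1 → block sizes [1]

Assembling the blocks gives a Jordan form
J =
  [1, 1, 0, 0]
  [0, 1, 0, 0]
  [0, 0, 1, 0]
  [0, 0, 0, 3]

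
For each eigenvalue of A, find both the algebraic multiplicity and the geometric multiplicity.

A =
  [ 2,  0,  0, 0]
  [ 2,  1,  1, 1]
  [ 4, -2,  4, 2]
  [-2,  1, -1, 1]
λ = 2: alg = 4, geom = 3

Step 1 — factor the characteristic polynomial to read off the algebraic multiplicities:
  χ_A(x) = (x - 2)^4

Step 2 — compute geometric multiplicities via the rank-nullity identity g(λ) = n − rank(A − λI):
  rank(A − (2)·I) = 1, so dim ker(A − (2)·I) = n − 1 = 3

Summary:
  λ = 2: algebraic multiplicity = 4, geometric multiplicity = 3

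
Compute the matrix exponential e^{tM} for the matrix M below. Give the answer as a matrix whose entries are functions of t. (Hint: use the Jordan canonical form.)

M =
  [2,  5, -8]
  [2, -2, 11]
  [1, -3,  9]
e^{tM} =
  [3*t^2*exp(3*t)/2 - t*exp(3*t) + exp(3*t), -3*t^2*exp(3*t) + 5*t*exp(3*t), 15*t^2*exp(3*t)/2 - 8*t*exp(3*t)]
  [-t^2*exp(3*t)/2 + 2*t*exp(3*t), t^2*exp(3*t) - 5*t*exp(3*t) + exp(3*t), -5*t^2*exp(3*t)/2 + 11*t*exp(3*t)]
  [-t^2*exp(3*t)/2 + t*exp(3*t), t^2*exp(3*t) - 3*t*exp(3*t), -5*t^2*exp(3*t)/2 + 6*t*exp(3*t) + exp(3*t)]

Strategy: write M = P · J · P⁻¹ where J is a Jordan canonical form, so e^{tM} = P · e^{tJ} · P⁻¹, and e^{tJ} can be computed block-by-block.

M has Jordan form
J =
  [3, 1, 0]
  [0, 3, 1]
  [0, 0, 3]
(up to reordering of blocks).

Per-block formulas:
  For a 3×3 Jordan block J_3(3): exp(t · J_3(3)) = e^(3t)·(I + t·N + (t^2/2)·N^2), where N is the 3×3 nilpotent shift.

After assembling e^{tJ} and conjugating by P, we get:

e^{tM} =
  [3*t^2*exp(3*t)/2 - t*exp(3*t) + exp(3*t), -3*t^2*exp(3*t) + 5*t*exp(3*t), 15*t^2*exp(3*t)/2 - 8*t*exp(3*t)]
  [-t^2*exp(3*t)/2 + 2*t*exp(3*t), t^2*exp(3*t) - 5*t*exp(3*t) + exp(3*t), -5*t^2*exp(3*t)/2 + 11*t*exp(3*t)]
  [-t^2*exp(3*t)/2 + t*exp(3*t), t^2*exp(3*t) - 3*t*exp(3*t), -5*t^2*exp(3*t)/2 + 6*t*exp(3*t) + exp(3*t)]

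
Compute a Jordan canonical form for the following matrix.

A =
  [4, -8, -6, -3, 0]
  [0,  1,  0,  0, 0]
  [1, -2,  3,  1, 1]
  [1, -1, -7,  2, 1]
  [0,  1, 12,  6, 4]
J_2(1) ⊕ J_2(4) ⊕ J_1(4)

The characteristic polynomial is
  det(x·I − A) = x^5 - 14*x^4 + 73*x^3 - 172*x^2 + 176*x - 64 = (x - 4)^3*(x - 1)^2

Eigenvalues and multiplicities (the geometric multiplicity of λ is n − rank(A − λI), which equals the number of Jordan blocks for λ):
  λ = 1: algebraic multiplicity = 2, geometric multiplicity = 1
  λ = 4: algebraic multiplicity = 3, geometric multiplicity = 2

Determining the block sizes for each eigenvalue:
  λ = 1: one block (gm = 1), so the single block has size am = 2 → block sizes [2]
  λ = 4: 2 blocks summing to 3 forces exactly one block of size 2 and the rest size 1 → block sizes [2, 1]

Assembling the blocks gives a Jordan form
J =
  [1, 1, 0, 0, 0]
  [0, 1, 0, 0, 0]
  [0, 0, 4, 1, 0]
  [0, 0, 0, 4, 0]
  [0, 0, 0, 0, 4]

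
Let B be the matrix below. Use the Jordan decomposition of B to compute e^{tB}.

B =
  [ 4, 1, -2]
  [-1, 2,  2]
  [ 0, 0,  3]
e^{tB} =
  [t*exp(3*t) + exp(3*t), t*exp(3*t), -2*t*exp(3*t)]
  [-t*exp(3*t), -t*exp(3*t) + exp(3*t), 2*t*exp(3*t)]
  [0, 0, exp(3*t)]

Strategy: write B = P · J · P⁻¹ where J is a Jordan canonical form, so e^{tB} = P · e^{tJ} · P⁻¹, and e^{tJ} can be computed block-by-block.

B has Jordan form
J =
  [3, 1, 0]
  [0, 3, 0]
  [0, 0, 3]
(up to reordering of blocks).

Per-block formulas:
  For a 1×1 block at λ = 3: exp(t · [3]) = [e^(3t)].
  For a 2×2 Jordan block J_2(3): exp(t · J_2(3)) = e^(3t)·(I + t·N), where N is the 2×2 nilpotent shift.

After assembling e^{tJ} and conjugating by P, we get:

e^{tB} =
  [t*exp(3*t) + exp(3*t), t*exp(3*t), -2*t*exp(3*t)]
  [-t*exp(3*t), -t*exp(3*t) + exp(3*t), 2*t*exp(3*t)]
  [0, 0, exp(3*t)]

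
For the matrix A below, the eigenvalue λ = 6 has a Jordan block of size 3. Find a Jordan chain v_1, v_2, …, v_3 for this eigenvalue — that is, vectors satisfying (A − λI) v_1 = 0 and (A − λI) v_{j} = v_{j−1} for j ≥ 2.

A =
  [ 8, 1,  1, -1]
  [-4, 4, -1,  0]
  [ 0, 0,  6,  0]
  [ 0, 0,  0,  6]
A Jordan chain for λ = 6 of length 3:
v_1 = (1, -2, 0, 0)ᵀ
v_2 = (1, -1, 0, 0)ᵀ
v_3 = (0, 0, 1, 0)ᵀ

Let N = A − (6)·I. We want v_3 with N^3 v_3 = 0 but N^2 v_3 ≠ 0; then v_{j-1} := N · v_j for j = 3, …, 2.

Pick v_3 = (0, 0, 1, 0)ᵀ.
Then v_2 = N · v_3 = (1, -1, 0, 0)ᵀ.
Then v_1 = N · v_2 = (1, -2, 0, 0)ᵀ.

Sanity check: (A − (6)·I) v_1 = (0, 0, 0, 0)ᵀ = 0. ✓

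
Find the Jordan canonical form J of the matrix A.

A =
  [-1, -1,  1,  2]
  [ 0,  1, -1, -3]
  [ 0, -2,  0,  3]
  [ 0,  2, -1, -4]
J_2(-1) ⊕ J_2(-1)

The characteristic polynomial is
  det(x·I − A) = x^4 + 4*x^3 + 6*x^2 + 4*x + 1 = (x + 1)^4

Eigenvalues and multiplicities (the geometric multiplicity of λ is n − rank(A − λI), which equals the number of Jordan blocks for λ):
  λ = -1: algebraic multiplicity = 4, geometric multiplicity = 2

Determining the block sizes for each eigenvalue:
  λ = -1: with am = 4 and gm = 2, the partition is not yet determined (e.g. several partitions of 4 into 2 parts exist). Let N = A − (-1)·I. Computing rank(N^1) = 2, rank(N^2) = 0; the number of blocks of size ≥ j is rank(N^{j−1}) − rank(N^j), giving [2, 2]. So we have 2 block(s) of size 2 → block sizes [2, 2]

Assembling the blocks gives a Jordan form
J =
  [-1,  1,  0,  0]
  [ 0, -1,  0,  0]
  [ 0,  0, -1,  1]
  [ 0,  0,  0, -1]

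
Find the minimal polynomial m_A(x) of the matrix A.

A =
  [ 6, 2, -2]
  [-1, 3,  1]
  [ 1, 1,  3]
x^2 - 8*x + 16

The characteristic polynomial is χ_A(x) = (x - 4)^3, so the eigenvalues are known. The minimal polynomial is
  m_A(x) = Π_λ (x − λ)^{k_λ}
where k_λ is the size of the *largest* Jordan block for λ (equivalently, the smallest k with (A − λI)^k v = 0 for every generalised eigenvector v of λ).

  λ = 4: largest Jordan block has size 2, contributing (x − 4)^2

So m_A(x) = (x - 4)^2 = x^2 - 8*x + 16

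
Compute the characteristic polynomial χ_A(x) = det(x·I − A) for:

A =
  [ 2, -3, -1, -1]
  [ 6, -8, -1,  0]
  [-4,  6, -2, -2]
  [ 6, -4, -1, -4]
x^4 + 12*x^3 + 52*x^2 + 96*x + 64

Expanding det(x·I − A) (e.g. by cofactor expansion or by noting that A is similar to its Jordan form J, which has the same characteristic polynomial as A) gives
  χ_A(x) = x^4 + 12*x^3 + 52*x^2 + 96*x + 64
which factors as (x + 2)^2*(x + 4)^2. The eigenvalues (with algebraic multiplicities) are λ = -4 with multiplicity 2, λ = -2 with multiplicity 2.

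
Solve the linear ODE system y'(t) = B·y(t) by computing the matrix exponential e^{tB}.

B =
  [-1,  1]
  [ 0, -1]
e^{tB} =
  [exp(-t), t*exp(-t)]
  [0, exp(-t)]

Strategy: write B = P · J · P⁻¹ where J is a Jordan canonical form, so e^{tB} = P · e^{tJ} · P⁻¹, and e^{tJ} can be computed block-by-block.

B has Jordan form
J =
  [-1,  1]
  [ 0, -1]
(up to reordering of blocks).

Per-block formulas:
  For a 2×2 Jordan block J_2(-1): exp(t · J_2(-1)) = e^(-1t)·(I + t·N), where N is the 2×2 nilpotent shift.

After assembling e^{tJ} and conjugating by P, we get:

e^{tB} =
  [exp(-t), t*exp(-t)]
  [0, exp(-t)]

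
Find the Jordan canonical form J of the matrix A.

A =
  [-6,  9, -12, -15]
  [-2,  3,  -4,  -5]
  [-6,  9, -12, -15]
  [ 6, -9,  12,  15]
J_2(0) ⊕ J_1(0) ⊕ J_1(0)

The characteristic polynomial is
  det(x·I − A) = x^4

Eigenvalues and multiplicities (the geometric multiplicity of λ is n − rank(A − λI), which equals the number of Jordan blocks for λ):
  λ = 0: algebraic multiplicity = 4, geometric multiplicity = 3

Determining the block sizes for each eigenvalue:
  λ = 0: 3 blocks summing to 4 forces exactly one block of size 2 and the rest size 1 → block sizes [2, 1, 1]

Assembling the blocks gives a Jordan form
J =
  [0, 1, 0, 0]
  [0, 0, 0, 0]
  [0, 0, 0, 0]
  [0, 0, 0, 0]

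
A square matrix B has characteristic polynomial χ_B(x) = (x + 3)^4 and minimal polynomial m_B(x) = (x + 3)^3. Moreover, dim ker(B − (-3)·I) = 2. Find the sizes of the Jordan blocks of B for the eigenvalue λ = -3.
Block sizes for λ = -3: [3, 1]

Step 1 — from the characteristic polynomial, algebraic multiplicity of λ = -3 is 4. From dim ker(B − (-3)·I) = 2, there are exactly 2 Jordan blocks for λ = -3.
Step 2 — from the minimal polynomial, the factor (x + 3)^3 tells us the largest block for λ = -3 has size 3.
Step 3 — with total size 4, 2 blocks, and largest block 3, the block sizes (in nonincreasing order) are [3, 1].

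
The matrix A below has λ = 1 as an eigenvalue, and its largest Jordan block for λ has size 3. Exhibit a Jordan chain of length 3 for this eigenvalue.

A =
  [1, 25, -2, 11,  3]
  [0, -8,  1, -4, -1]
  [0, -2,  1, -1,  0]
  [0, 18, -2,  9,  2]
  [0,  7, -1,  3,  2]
A Jordan chain for λ = 1 of length 3:
v_1 = (-2, 0, 0, 0, 0)ᵀ
v_2 = (25, -9, -2, 18, 7)ᵀ
v_3 = (0, 1, 0, 0, 0)ᵀ

Let N = A − (1)·I. We want v_3 with N^3 v_3 = 0 but N^2 v_3 ≠ 0; then v_{j-1} := N · v_j for j = 3, …, 2.

Pick v_3 = (0, 1, 0, 0, 0)ᵀ.
Then v_2 = N · v_3 = (25, -9, -2, 18, 7)ᵀ.
Then v_1 = N · v_2 = (-2, 0, 0, 0, 0)ᵀ.

Sanity check: (A − (1)·I) v_1 = (0, 0, 0, 0, 0)ᵀ = 0. ✓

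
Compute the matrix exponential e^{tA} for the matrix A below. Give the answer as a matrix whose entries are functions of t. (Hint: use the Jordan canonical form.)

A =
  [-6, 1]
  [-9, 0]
e^{tA} =
  [-3*t*exp(-3*t) + exp(-3*t), t*exp(-3*t)]
  [-9*t*exp(-3*t), 3*t*exp(-3*t) + exp(-3*t)]

Strategy: write A = P · J · P⁻¹ where J is a Jordan canonical form, so e^{tA} = P · e^{tJ} · P⁻¹, and e^{tJ} can be computed block-by-block.

A has Jordan form
J =
  [-3,  1]
  [ 0, -3]
(up to reordering of blocks).

Per-block formulas:
  For a 2×2 Jordan block J_2(-3): exp(t · J_2(-3)) = e^(-3t)·(I + t·N), where N is the 2×2 nilpotent shift.

After assembling e^{tJ} and conjugating by P, we get:

e^{tA} =
  [-3*t*exp(-3*t) + exp(-3*t), t*exp(-3*t)]
  [-9*t*exp(-3*t), 3*t*exp(-3*t) + exp(-3*t)]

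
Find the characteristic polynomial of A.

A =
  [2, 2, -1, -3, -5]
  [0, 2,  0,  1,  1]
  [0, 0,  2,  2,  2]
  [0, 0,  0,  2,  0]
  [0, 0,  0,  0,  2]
x^5 - 10*x^4 + 40*x^3 - 80*x^2 + 80*x - 32

Expanding det(x·I − A) (e.g. by cofactor expansion or by noting that A is similar to its Jordan form J, which has the same characteristic polynomial as A) gives
  χ_A(x) = x^5 - 10*x^4 + 40*x^3 - 80*x^2 + 80*x - 32
which factors as (x - 2)^5. The eigenvalues (with algebraic multiplicities) are λ = 2 with multiplicity 5.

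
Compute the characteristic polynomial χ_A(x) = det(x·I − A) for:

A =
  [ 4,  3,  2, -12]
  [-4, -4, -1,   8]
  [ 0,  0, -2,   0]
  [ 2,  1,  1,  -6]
x^4 + 8*x^3 + 24*x^2 + 32*x + 16

Expanding det(x·I − A) (e.g. by cofactor expansion or by noting that A is similar to its Jordan form J, which has the same characteristic polynomial as A) gives
  χ_A(x) = x^4 + 8*x^3 + 24*x^2 + 32*x + 16
which factors as (x + 2)^4. The eigenvalues (with algebraic multiplicities) are λ = -2 with multiplicity 4.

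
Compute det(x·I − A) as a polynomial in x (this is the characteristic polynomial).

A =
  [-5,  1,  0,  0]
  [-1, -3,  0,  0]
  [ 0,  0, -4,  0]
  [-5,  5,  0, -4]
x^4 + 16*x^3 + 96*x^2 + 256*x + 256

Expanding det(x·I − A) (e.g. by cofactor expansion or by noting that A is similar to its Jordan form J, which has the same characteristic polynomial as A) gives
  χ_A(x) = x^4 + 16*x^3 + 96*x^2 + 256*x + 256
which factors as (x + 4)^4. The eigenvalues (with algebraic multiplicities) are λ = -4 with multiplicity 4.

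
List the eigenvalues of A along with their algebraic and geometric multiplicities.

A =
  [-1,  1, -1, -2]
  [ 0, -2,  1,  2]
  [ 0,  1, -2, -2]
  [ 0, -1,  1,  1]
λ = -1: alg = 4, geom = 3

Step 1 — factor the characteristic polynomial to read off the algebraic multiplicities:
  χ_A(x) = (x + 1)^4

Step 2 — compute geometric multiplicities via the rank-nullity identity g(λ) = n − rank(A − λI):
  rank(A − (-1)·I) = 1, so dim ker(A − (-1)·I) = n − 1 = 3

Summary:
  λ = -1: algebraic multiplicity = 4, geometric multiplicity = 3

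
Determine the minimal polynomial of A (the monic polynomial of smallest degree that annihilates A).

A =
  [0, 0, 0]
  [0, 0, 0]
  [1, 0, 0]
x^2

The characteristic polynomial is χ_A(x) = x^3, so the eigenvalues are known. The minimal polynomial is
  m_A(x) = Π_λ (x − λ)^{k_λ}
where k_λ is the size of the *largest* Jordan block for λ (equivalently, the smallest k with (A − λI)^k v = 0 for every generalised eigenvector v of λ).

  λ = 0: largest Jordan block has size 2, contributing (x − 0)^2

So m_A(x) = x^2 = x^2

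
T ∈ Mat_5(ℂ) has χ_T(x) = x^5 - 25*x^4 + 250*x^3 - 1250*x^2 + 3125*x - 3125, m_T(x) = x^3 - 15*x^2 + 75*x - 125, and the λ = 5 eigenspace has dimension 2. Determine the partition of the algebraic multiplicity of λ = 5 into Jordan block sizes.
Block sizes for λ = 5: [3, 2]

Step 1 — from the characteristic polynomial, algebraic multiplicity of λ = 5 is 5. From dim ker(T − (5)·I) = 2, there are exactly 2 Jordan blocks for λ = 5.
Step 2 — from the minimal polynomial, the factor (x − 5)^3 tells us the largest block for λ = 5 has size 3.
Step 3 — with total size 5, 2 blocks, and largest block 3, the block sizes (in nonincreasing order) are [3, 2].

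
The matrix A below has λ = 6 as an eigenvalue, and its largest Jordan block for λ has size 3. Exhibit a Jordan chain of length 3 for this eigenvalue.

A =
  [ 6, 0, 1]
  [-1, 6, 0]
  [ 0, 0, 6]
A Jordan chain for λ = 6 of length 3:
v_1 = (0, -1, 0)ᵀ
v_2 = (1, 0, 0)ᵀ
v_3 = (0, 0, 1)ᵀ

Let N = A − (6)·I. We want v_3 with N^3 v_3 = 0 but N^2 v_3 ≠ 0; then v_{j-1} := N · v_j for j = 3, …, 2.

Pick v_3 = (0, 0, 1)ᵀ.
Then v_2 = N · v_3 = (1, 0, 0)ᵀ.
Then v_1 = N · v_2 = (0, -1, 0)ᵀ.

Sanity check: (A − (6)·I) v_1 = (0, 0, 0)ᵀ = 0. ✓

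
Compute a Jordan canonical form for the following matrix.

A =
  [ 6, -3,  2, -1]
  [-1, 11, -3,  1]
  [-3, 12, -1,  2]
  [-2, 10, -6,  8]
J_3(6) ⊕ J_1(6)

The characteristic polynomial is
  det(x·I − A) = x^4 - 24*x^3 + 216*x^2 - 864*x + 1296 = (x - 6)^4

Eigenvalues and multiplicities (the geometric multiplicity of λ is n − rank(A − λI), which equals the number of Jordan blocks for λ):
  λ = 6: algebraic multiplicity = 4, geometric multiplicity = 2

Determining the block sizes for each eigenvalue:
  λ = 6: with am = 4 and gm = 2, the partition is not yet determined (e.g. several partitions of 4 into 2 parts exist). Let N = A − (6)·I. Computing rank(N^1) = 2, rank(N^2) = 1, rank(N^3) = 0; the number of blocks of size ≥ j is rank(N^{j−1}) − rank(N^j), giving [2, 1, 1]. So we have 1 block(s) of size 3, 1 block(s) of size 1 → block sizes [3, 1]

Assembling the blocks gives a Jordan form
J =
  [6, 1, 0, 0]
  [0, 6, 1, 0]
  [0, 0, 6, 0]
  [0, 0, 0, 6]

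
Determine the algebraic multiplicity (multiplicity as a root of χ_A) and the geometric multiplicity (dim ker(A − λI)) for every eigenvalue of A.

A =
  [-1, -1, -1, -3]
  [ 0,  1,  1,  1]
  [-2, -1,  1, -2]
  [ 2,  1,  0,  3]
λ = 1: alg = 4, geom = 2

Step 1 — factor the characteristic polynomial to read off the algebraic multiplicities:
  χ_A(x) = (x - 1)^4

Step 2 — compute geometric multiplicities via the rank-nullity identity g(λ) = n − rank(A − λI):
  rank(A − (1)·I) = 2, so dim ker(A − (1)·I) = n − 2 = 2

Summary:
  λ = 1: algebraic multiplicity = 4, geometric multiplicity = 2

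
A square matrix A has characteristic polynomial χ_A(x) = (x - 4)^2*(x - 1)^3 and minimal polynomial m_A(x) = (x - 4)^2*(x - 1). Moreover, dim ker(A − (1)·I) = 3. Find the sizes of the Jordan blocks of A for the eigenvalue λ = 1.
Block sizes for λ = 1: [1, 1, 1]

Step 1 — from the characteristic polynomial, algebraic multiplicity of λ = 1 is 3. From dim ker(A − (1)·I) = 3, there are exactly 3 Jordan blocks for λ = 1.
Step 2 — from the minimal polynomial, the factor (x − 1) tells us the largest block for λ = 1 has size 1.
Step 3 — with total size 3, 3 blocks, and largest block 1, the block sizes (in nonincreasing order) are [1, 1, 1].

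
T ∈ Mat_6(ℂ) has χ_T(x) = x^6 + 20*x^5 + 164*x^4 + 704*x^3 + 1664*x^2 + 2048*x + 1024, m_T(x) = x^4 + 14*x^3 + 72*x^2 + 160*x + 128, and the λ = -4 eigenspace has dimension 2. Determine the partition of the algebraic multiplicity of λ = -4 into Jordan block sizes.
Block sizes for λ = -4: [3, 1]

Step 1 — from the characteristic polynomial, algebraic multiplicity of λ = -4 is 4. From dim ker(T − (-4)·I) = 2, there are exactly 2 Jordan blocks for λ = -4.
Step 2 — from the minimal polynomial, the factor (x + 4)^3 tells us the largest block for λ = -4 has size 3.
Step 3 — with total size 4, 2 blocks, and largest block 3, the block sizes (in nonincreasing order) are [3, 1].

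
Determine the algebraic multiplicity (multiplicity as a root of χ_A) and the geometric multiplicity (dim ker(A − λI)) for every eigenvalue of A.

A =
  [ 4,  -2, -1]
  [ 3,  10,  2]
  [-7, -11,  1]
λ = 5: alg = 3, geom = 1

Step 1 — factor the characteristic polynomial to read off the algebraic multiplicities:
  χ_A(x) = (x - 5)^3

Step 2 — compute geometric multiplicities via the rank-nullity identity g(λ) = n − rank(A − λI):
  rank(A − (5)·I) = 2, so dim ker(A − (5)·I) = n − 2 = 1

Summary:
  λ = 5: algebraic multiplicity = 3, geometric multiplicity = 1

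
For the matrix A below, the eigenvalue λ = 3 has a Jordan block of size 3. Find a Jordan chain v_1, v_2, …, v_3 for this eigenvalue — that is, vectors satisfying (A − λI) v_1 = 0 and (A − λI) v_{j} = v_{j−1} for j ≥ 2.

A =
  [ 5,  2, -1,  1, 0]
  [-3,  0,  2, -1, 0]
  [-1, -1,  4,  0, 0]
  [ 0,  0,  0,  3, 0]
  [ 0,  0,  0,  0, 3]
A Jordan chain for λ = 3 of length 3:
v_1 = (-1, 1, 0, 0, 0)ᵀ
v_2 = (2, -3, -1, 0, 0)ᵀ
v_3 = (1, 0, 0, 0, 0)ᵀ

Let N = A − (3)·I. We want v_3 with N^3 v_3 = 0 but N^2 v_3 ≠ 0; then v_{j-1} := N · v_j for j = 3, …, 2.

Pick v_3 = (1, 0, 0, 0, 0)ᵀ.
Then v_2 = N · v_3 = (2, -3, -1, 0, 0)ᵀ.
Then v_1 = N · v_2 = (-1, 1, 0, 0, 0)ᵀ.

Sanity check: (A − (3)·I) v_1 = (0, 0, 0, 0, 0)ᵀ = 0. ✓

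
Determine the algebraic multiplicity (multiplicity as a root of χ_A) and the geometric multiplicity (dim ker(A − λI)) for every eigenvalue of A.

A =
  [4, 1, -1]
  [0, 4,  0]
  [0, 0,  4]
λ = 4: alg = 3, geom = 2

Step 1 — factor the characteristic polynomial to read off the algebraic multiplicities:
  χ_A(x) = (x - 4)^3

Step 2 — compute geometric multiplicities via the rank-nullity identity g(λ) = n − rank(A − λI):
  rank(A − (4)·I) = 1, so dim ker(A − (4)·I) = n − 1 = 2

Summary:
  λ = 4: algebraic multiplicity = 3, geometric multiplicity = 2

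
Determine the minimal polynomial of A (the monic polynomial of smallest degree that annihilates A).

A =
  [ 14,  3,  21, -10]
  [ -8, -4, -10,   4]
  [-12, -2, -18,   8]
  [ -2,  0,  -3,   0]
x^2 + 4*x + 4

The characteristic polynomial is χ_A(x) = (x + 2)^4, so the eigenvalues are known. The minimal polynomial is
  m_A(x) = Π_λ (x − λ)^{k_λ}
where k_λ is the size of the *largest* Jordan block for λ (equivalently, the smallest k with (A − λI)^k v = 0 for every generalised eigenvector v of λ).

  λ = -2: largest Jordan block has size 2, contributing (x + 2)^2

So m_A(x) = (x + 2)^2 = x^2 + 4*x + 4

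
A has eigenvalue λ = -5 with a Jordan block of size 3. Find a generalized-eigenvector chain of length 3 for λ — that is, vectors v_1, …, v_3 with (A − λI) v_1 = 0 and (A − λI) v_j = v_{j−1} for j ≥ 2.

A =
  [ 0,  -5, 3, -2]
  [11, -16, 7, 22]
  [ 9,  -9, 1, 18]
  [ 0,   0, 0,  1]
A Jordan chain for λ = -5 of length 3:
v_1 = (-3, -3, 0, 0)ᵀ
v_2 = (5, 11, 9, 0)ᵀ
v_3 = (1, 0, 0, 0)ᵀ

Let N = A − (-5)·I. We want v_3 with N^3 v_3 = 0 but N^2 v_3 ≠ 0; then v_{j-1} := N · v_j for j = 3, …, 2.

Pick v_3 = (1, 0, 0, 0)ᵀ.
Then v_2 = N · v_3 = (5, 11, 9, 0)ᵀ.
Then v_1 = N · v_2 = (-3, -3, 0, 0)ᵀ.

Sanity check: (A − (-5)·I) v_1 = (0, 0, 0, 0)ᵀ = 0. ✓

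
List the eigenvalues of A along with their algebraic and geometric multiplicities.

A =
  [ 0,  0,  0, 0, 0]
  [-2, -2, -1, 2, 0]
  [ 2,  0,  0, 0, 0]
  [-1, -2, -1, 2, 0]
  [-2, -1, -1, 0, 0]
λ = 0: alg = 5, geom = 2

Step 1 — factor the characteristic polynomial to read off the algebraic multiplicities:
  χ_A(x) = x^5

Step 2 — compute geometric multiplicities via the rank-nullity identity g(λ) = n − rank(A − λI):
  rank(A − (0)·I) = 3, so dim ker(A − (0)·I) = n − 3 = 2

Summary:
  λ = 0: algebraic multiplicity = 5, geometric multiplicity = 2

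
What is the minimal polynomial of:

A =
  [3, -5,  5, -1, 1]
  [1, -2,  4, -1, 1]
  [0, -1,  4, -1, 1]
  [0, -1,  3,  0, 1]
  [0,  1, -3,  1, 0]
x^3 - 3*x^2 + 3*x - 1

The characteristic polynomial is χ_A(x) = (x - 1)^5, so the eigenvalues are known. The minimal polynomial is
  m_A(x) = Π_λ (x − λ)^{k_λ}
where k_λ is the size of the *largest* Jordan block for λ (equivalently, the smallest k with (A − λI)^k v = 0 for every generalised eigenvector v of λ).

  λ = 1: largest Jordan block has size 3, contributing (x − 1)^3

So m_A(x) = (x - 1)^3 = x^3 - 3*x^2 + 3*x - 1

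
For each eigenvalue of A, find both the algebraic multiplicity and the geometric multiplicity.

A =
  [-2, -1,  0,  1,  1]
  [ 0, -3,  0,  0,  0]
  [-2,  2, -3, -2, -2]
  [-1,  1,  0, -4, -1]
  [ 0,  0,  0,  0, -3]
λ = -3: alg = 5, geom = 4

Step 1 — factor the characteristic polynomial to read off the algebraic multiplicities:
  χ_A(x) = (x + 3)^5

Step 2 — compute geometric multiplicities via the rank-nullity identity g(λ) = n − rank(A − λI):
  rank(A − (-3)·I) = 1, so dim ker(A − (-3)·I) = n − 1 = 4

Summary:
  λ = -3: algebraic multiplicity = 5, geometric multiplicity = 4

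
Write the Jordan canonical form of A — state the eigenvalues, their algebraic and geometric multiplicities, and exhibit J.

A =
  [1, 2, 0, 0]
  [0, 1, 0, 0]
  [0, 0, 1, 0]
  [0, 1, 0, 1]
J_2(1) ⊕ J_1(1) ⊕ J_1(1)

The characteristic polynomial is
  det(x·I − A) = x^4 - 4*x^3 + 6*x^2 - 4*x + 1 = (x - 1)^4

Eigenvalues and multiplicities (the geometric multiplicity of λ is n − rank(A − λI), which equals the number of Jordan blocks for λ):
  λ = 1: algebraic multiplicity = 4, geometric multiplicity = 3

Determining the block sizes for each eigenvalue:
  λ = 1: 3 blocks summing to 4 forces exactly one block of size 2 and the rest size 1 → block sizes [2, 1, 1]

Assembling the blocks gives a Jordan form
J =
  [1, 1, 0, 0]
  [0, 1, 0, 0]
  [0, 0, 1, 0]
  [0, 0, 0, 1]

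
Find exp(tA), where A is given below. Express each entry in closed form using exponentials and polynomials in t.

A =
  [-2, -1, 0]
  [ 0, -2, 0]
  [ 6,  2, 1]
e^{tA} =
  [exp(-2*t), -t*exp(-2*t), 0]
  [0, exp(-2*t), 0]
  [2*exp(t) - 2*exp(-2*t), 2*t*exp(-2*t), exp(t)]

Strategy: write A = P · J · P⁻¹ where J is a Jordan canonical form, so e^{tA} = P · e^{tJ} · P⁻¹, and e^{tJ} can be computed block-by-block.

A has Jordan form
J =
  [-2,  1, 0]
  [ 0, -2, 0]
  [ 0,  0, 1]
(up to reordering of blocks).

Per-block formulas:
  For a 2×2 Jordan block J_2(-2): exp(t · J_2(-2)) = e^(-2t)·(I + t·N), where N is the 2×2 nilpotent shift.
  For a 1×1 block at λ = 1: exp(t · [1]) = [e^(1t)].

After assembling e^{tJ} and conjugating by P, we get:

e^{tA} =
  [exp(-2*t), -t*exp(-2*t), 0]
  [0, exp(-2*t), 0]
  [2*exp(t) - 2*exp(-2*t), 2*t*exp(-2*t), exp(t)]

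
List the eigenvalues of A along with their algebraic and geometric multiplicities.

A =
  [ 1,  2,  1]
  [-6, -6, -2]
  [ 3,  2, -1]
λ = -2: alg = 3, geom = 2

Step 1 — factor the characteristic polynomial to read off the algebraic multiplicities:
  χ_A(x) = (x + 2)^3

Step 2 — compute geometric multiplicities via the rank-nullity identity g(λ) = n − rank(A − λI):
  rank(A − (-2)·I) = 1, so dim ker(A − (-2)·I) = n − 1 = 2

Summary:
  λ = -2: algebraic multiplicity = 3, geometric multiplicity = 2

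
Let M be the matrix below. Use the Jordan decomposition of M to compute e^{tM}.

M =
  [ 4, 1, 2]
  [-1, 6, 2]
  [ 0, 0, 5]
e^{tM} =
  [-t*exp(5*t) + exp(5*t), t*exp(5*t), 2*t*exp(5*t)]
  [-t*exp(5*t), t*exp(5*t) + exp(5*t), 2*t*exp(5*t)]
  [0, 0, exp(5*t)]

Strategy: write M = P · J · P⁻¹ where J is a Jordan canonical form, so e^{tM} = P · e^{tJ} · P⁻¹, and e^{tJ} can be computed block-by-block.

M has Jordan form
J =
  [5, 1, 0]
  [0, 5, 0]
  [0, 0, 5]
(up to reordering of blocks).

Per-block formulas:
  For a 2×2 Jordan block J_2(5): exp(t · J_2(5)) = e^(5t)·(I + t·N), where N is the 2×2 nilpotent shift.
  For a 1×1 block at λ = 5: exp(t · [5]) = [e^(5t)].

After assembling e^{tJ} and conjugating by P, we get:

e^{tM} =
  [-t*exp(5*t) + exp(5*t), t*exp(5*t), 2*t*exp(5*t)]
  [-t*exp(5*t), t*exp(5*t) + exp(5*t), 2*t*exp(5*t)]
  [0, 0, exp(5*t)]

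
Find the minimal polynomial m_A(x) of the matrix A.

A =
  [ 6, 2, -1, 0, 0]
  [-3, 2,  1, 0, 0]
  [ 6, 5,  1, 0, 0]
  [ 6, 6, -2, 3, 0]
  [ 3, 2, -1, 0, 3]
x^3 - 9*x^2 + 27*x - 27

The characteristic polynomial is χ_A(x) = (x - 3)^5, so the eigenvalues are known. The minimal polynomial is
  m_A(x) = Π_λ (x − λ)^{k_λ}
where k_λ is the size of the *largest* Jordan block for λ (equivalently, the smallest k with (A − λI)^k v = 0 for every generalised eigenvector v of λ).

  λ = 3: largest Jordan block has size 3, contributing (x − 3)^3

So m_A(x) = (x - 3)^3 = x^3 - 9*x^2 + 27*x - 27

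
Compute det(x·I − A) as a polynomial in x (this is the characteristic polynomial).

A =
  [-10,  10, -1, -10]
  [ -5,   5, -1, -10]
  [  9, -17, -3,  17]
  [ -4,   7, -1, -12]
x^4 + 20*x^3 + 150*x^2 + 500*x + 625

Expanding det(x·I − A) (e.g. by cofactor expansion or by noting that A is similar to its Jordan form J, which has the same characteristic polynomial as A) gives
  χ_A(x) = x^4 + 20*x^3 + 150*x^2 + 500*x + 625
which factors as (x + 5)^4. The eigenvalues (with algebraic multiplicities) are λ = -5 with multiplicity 4.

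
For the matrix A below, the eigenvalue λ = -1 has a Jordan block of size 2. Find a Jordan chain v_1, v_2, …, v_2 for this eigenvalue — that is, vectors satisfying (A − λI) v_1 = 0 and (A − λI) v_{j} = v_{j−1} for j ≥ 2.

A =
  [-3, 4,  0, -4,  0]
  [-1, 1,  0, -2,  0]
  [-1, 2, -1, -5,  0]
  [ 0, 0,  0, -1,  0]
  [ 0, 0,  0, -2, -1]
A Jordan chain for λ = -1 of length 2:
v_1 = (-2, -1, -1, 0, 0)ᵀ
v_2 = (1, 0, 0, 0, 0)ᵀ

Let N = A − (-1)·I. We want v_2 with N^2 v_2 = 0 but N^1 v_2 ≠ 0; then v_{j-1} := N · v_j for j = 2, …, 2.

Pick v_2 = (1, 0, 0, 0, 0)ᵀ.
Then v_1 = N · v_2 = (-2, -1, -1, 0, 0)ᵀ.

Sanity check: (A − (-1)·I) v_1 = (0, 0, 0, 0, 0)ᵀ = 0. ✓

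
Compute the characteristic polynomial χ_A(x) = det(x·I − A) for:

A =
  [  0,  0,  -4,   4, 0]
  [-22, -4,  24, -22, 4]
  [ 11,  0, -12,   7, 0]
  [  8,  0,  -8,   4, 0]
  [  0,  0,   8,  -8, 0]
x^5 + 12*x^4 + 52*x^3 + 96*x^2 + 64*x

Expanding det(x·I − A) (e.g. by cofactor expansion or by noting that A is similar to its Jordan form J, which has the same characteristic polynomial as A) gives
  χ_A(x) = x^5 + 12*x^4 + 52*x^3 + 96*x^2 + 64*x
which factors as x*(x + 2)^2*(x + 4)^2. The eigenvalues (with algebraic multiplicities) are λ = -4 with multiplicity 2, λ = -2 with multiplicity 2, λ = 0 with multiplicity 1.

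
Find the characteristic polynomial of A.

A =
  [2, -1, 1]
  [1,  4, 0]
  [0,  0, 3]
x^3 - 9*x^2 + 27*x - 27

Expanding det(x·I − A) (e.g. by cofactor expansion or by noting that A is similar to its Jordan form J, which has the same characteristic polynomial as A) gives
  χ_A(x) = x^3 - 9*x^2 + 27*x - 27
which factors as (x - 3)^3. The eigenvalues (with algebraic multiplicities) are λ = 3 with multiplicity 3.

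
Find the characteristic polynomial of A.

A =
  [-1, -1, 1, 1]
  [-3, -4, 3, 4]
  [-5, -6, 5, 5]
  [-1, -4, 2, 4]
x^4 - 4*x^3 + 6*x^2 - 4*x + 1

Expanding det(x·I − A) (e.g. by cofactor expansion or by noting that A is similar to its Jordan form J, which has the same characteristic polynomial as A) gives
  χ_A(x) = x^4 - 4*x^3 + 6*x^2 - 4*x + 1
which factors as (x - 1)^4. The eigenvalues (with algebraic multiplicities) are λ = 1 with multiplicity 4.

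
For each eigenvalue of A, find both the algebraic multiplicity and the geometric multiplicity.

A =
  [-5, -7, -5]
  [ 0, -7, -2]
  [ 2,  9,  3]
λ = -3: alg = 3, geom = 1

Step 1 — factor the characteristic polynomial to read off the algebraic multiplicities:
  χ_A(x) = (x + 3)^3

Step 2 — compute geometric multiplicities via the rank-nullity identity g(λ) = n − rank(A − λI):
  rank(A − (-3)·I) = 2, so dim ker(A − (-3)·I) = n − 2 = 1

Summary:
  λ = -3: algebraic multiplicity = 3, geometric multiplicity = 1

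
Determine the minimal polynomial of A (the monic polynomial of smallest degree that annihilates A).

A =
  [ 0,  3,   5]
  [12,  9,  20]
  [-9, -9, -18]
x^2 + 6*x + 9

The characteristic polynomial is χ_A(x) = (x + 3)^3, so the eigenvalues are known. The minimal polynomial is
  m_A(x) = Π_λ (x − λ)^{k_λ}
where k_λ is the size of the *largest* Jordan block for λ (equivalently, the smallest k with (A − λI)^k v = 0 for every generalised eigenvector v of λ).

  λ = -3: largest Jordan block has size 2, contributing (x + 3)^2

So m_A(x) = (x + 3)^2 = x^2 + 6*x + 9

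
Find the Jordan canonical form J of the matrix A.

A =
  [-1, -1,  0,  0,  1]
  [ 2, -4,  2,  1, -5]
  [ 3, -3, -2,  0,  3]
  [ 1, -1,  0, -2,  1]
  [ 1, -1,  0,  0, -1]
J_3(-2) ⊕ J_1(-2) ⊕ J_1(-2)

The characteristic polynomial is
  det(x·I − A) = x^5 + 10*x^4 + 40*x^3 + 80*x^2 + 80*x + 32 = (x + 2)^5

Eigenvalues and multiplicities (the geometric multiplicity of λ is n − rank(A − λI), which equals the number of Jordan blocks for λ):
  λ = -2: algebraic multiplicity = 5, geometric multiplicity = 3

Determining the block sizes for each eigenvalue:
  λ = -2: with am = 5 and gm = 3, the partition is not yet determined (e.g. several partitions of 5 into 3 parts exist). Let N = A − (-2)·I. Computing rank(N^1) = 2, rank(N^2) = 1, rank(N^3) = 0; the number of blocks of size ≥ j is rank(N^{j−1}) − rank(N^j), giving [3, 1, 1]. So we have 1 block(s) of size 3, 2 block(s) of size 1 → block sizes [3, 1, 1]

Assembling the blocks gives a Jordan form
J =
  [-2,  1,  0,  0,  0]
  [ 0, -2,  1,  0,  0]
  [ 0,  0, -2,  0,  0]
  [ 0,  0,  0, -2,  0]
  [ 0,  0,  0,  0, -2]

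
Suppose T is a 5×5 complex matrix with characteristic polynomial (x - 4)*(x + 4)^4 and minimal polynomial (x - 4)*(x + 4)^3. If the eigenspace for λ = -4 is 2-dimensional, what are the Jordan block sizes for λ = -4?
Block sizes for λ = -4: [3, 1]

Step 1 — from the characteristic polynomial, algebraic multiplicity of λ = -4 is 4. From dim ker(T − (-4)·I) = 2, there are exactly 2 Jordan blocks for λ = -4.
Step 2 — from the minimal polynomial, the factor (x + 4)^3 tells us the largest block for λ = -4 has size 3.
Step 3 — with total size 4, 2 blocks, and largest block 3, the block sizes (in nonincreasing order) are [3, 1].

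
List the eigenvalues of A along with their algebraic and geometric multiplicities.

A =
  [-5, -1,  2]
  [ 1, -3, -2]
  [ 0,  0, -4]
λ = -4: alg = 3, geom = 2

Step 1 — factor the characteristic polynomial to read off the algebraic multiplicities:
  χ_A(x) = (x + 4)^3

Step 2 — compute geometric multiplicities via the rank-nullity identity g(λ) = n − rank(A − λI):
  rank(A − (-4)·I) = 1, so dim ker(A − (-4)·I) = n − 1 = 2

Summary:
  λ = -4: algebraic multiplicity = 3, geometric multiplicity = 2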